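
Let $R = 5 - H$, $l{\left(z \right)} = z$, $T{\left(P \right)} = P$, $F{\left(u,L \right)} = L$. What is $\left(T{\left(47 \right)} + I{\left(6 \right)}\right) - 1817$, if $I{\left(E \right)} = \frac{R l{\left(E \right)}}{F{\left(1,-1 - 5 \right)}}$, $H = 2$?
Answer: $-1773$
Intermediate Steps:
$R = 3$ ($R = 5 - 2 = 3$)
$I{\left(E \right)} = - \frac{E}{2}$ ($I{\left(E \right)} = \frac{3 E}{-1 - 5} = \frac{3 E}{-6} = 3 E \left(- \frac{1}{6}\right) = - \frac{E}{2}$)
$\left(T{\left(47 \right)} + I{\left(6 \right)}\right) - 1817 = \left(47 - 3\right) - 1817 = 44 - 1817 = -1773$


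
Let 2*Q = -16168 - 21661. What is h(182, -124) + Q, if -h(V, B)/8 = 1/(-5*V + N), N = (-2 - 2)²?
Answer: -16909555/894 ≈ -18915.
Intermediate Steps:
Q = -37829/2 (Q = (-16168 - 21661)/2 = (½)*(-37829) = -37829/2 ≈ -18915.)
N = 16 (N = (-4)² = 16)
h(V, B) = -8/(16 - 5*V) (h(V, B) = -8/(-5*V + 16) = -8/(16 - 5*V))
h(182, -124) + Q = 8/(-16 + 5*182) - 37829/2 = 8/(-16 + 910) - 37829/2 = 8/894 - 37829/2 = 8*(1/894) - 37829/2 = 4/447 - 37829/2 = -16909555/894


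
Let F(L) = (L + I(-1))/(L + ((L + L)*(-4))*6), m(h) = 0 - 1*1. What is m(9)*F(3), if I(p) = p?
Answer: 2/141 ≈ 0.014184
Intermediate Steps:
m(h) = -1 (m(h) = 0 - 1 = -1)
F(L) = -(-1 + L)/(47*L) (F(L) = (L - 1)/(L + ((L + L)*(-4))*6) = (-1 + L)/(L + ((2*L)*(-4))*6) = (-1 + L)/(L - 8*L*6) = (-1 + L)/(L - 48*L) = (-1 + L)/((-47*L)) = (-1 + L)*(-1/(47*L)) = -(-1 + L)/(47*L))
m(9)*F(3) = -(1 - 1*3)/(47*3) = -(1 - 3)/(47*3) = -(-2)/(47*3) = -1*(-2/141) = 2/141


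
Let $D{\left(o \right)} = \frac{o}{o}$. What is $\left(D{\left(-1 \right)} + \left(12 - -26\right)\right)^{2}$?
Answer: $1521$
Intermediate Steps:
$D{\left(o \right)} = 1$
$\left(D{\left(-1 \right)} + \left(12 - -26\right)\right)^{2} = \left(1 + \left(12 - -26\right)\right)^{2} = \left(1 + \left(12 + 26\right)\right)^{2} = \left(1 + 38\right)^{2} = 39^{2} = 1521$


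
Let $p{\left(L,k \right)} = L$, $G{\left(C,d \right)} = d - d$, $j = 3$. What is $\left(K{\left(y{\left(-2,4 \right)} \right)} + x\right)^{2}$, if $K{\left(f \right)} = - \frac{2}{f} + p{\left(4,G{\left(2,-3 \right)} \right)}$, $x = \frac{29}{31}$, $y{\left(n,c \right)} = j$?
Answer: $\frac{157609}{8649} \approx 18.223$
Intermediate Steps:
$G{\left(C,d \right)} = 0$
$y{\left(n,c \right)} = 3$
$x = \frac{29}{31}$ ($x = 29 \cdot \frac{1}{31} = \frac{29}{31} \approx 0.93548$)
$K{\left(f \right)} = 4 - \frac{2}{f}$ ($K{\left(f \right)} = - \frac{2}{f} + 4 = 4 - \frac{2}{f}$)
$\left(K{\left(y{\left(-2,4 \right)} \right)} + x\right)^{2} = \left(\left(4 - \frac{2}{3}\right) + \frac{29}{31}\right)^{2} = \left(\frac{10}{3} + \frac{29}{31}\right)^{2} = \left(\frac{397}{93}\right)^{2} = \frac{157609}{8649}$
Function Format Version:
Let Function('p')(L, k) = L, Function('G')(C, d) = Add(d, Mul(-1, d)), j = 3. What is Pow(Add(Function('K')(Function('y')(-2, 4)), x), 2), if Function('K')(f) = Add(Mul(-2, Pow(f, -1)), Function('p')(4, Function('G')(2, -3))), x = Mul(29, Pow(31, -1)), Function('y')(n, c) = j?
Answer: Rational(157609, 8649) ≈ 18.223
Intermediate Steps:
Function('G')(C, d) = 0
Function('y')(n, c) = 3
x = Rational(29, 31) (x = Mul(29, Rational(1, 31)) = Rational(29, 31) ≈ 0.93548)
Function('K')(f) = Add(4, Mul(-2, Pow(f, -1))) (Function('K')(f) = Add(Mul(-2, Pow(f, -1)), 4) = Add(4, Mul(-2, Pow(f, -1))))
Pow(Add(Function('K')(Function('y')(-2, 4)), x), 2) = Pow(Add(Add(4, Mul(-2, Pow(3, -1))), Rational(29, 31)), 2) = Pow(Add(Add(4, Mul(-2, Rational(1, 3))), Rational(29, 31)), 2) = Pow(Add(Add(4, Rational(-2, 3)), Rational(29, 31)), 2) = Pow(Add(Rational(10, 3), Rational(29, 31)), 2) = Pow(Rational(397, 93), 2) = Rational(157609, 8649)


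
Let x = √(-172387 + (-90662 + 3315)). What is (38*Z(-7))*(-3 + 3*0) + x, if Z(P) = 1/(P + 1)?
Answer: 19 + I*√259734 ≈ 19.0 + 509.64*I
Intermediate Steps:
Z(P) = 1/(1 + P)
x = I*√259734 (x = √(-172387 - 87347) = √(-259734) = I*√259734 ≈ 509.64*I)
(38*Z(-7))*(-3 + 3*0) + x = (38/(1 - 7))*(-3 + 3*0) + I*√259734 = (38/(-6))*(-3 + 0) + I*√259734 = (38*(-⅙))*(-3) + I*√259734 = -19/3*(-3) + I*√259734 = 19 + I*√259734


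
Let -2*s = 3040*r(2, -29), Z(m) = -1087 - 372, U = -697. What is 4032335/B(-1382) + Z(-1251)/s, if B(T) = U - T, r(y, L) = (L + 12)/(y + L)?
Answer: 20844504121/3540080 ≈ 5888.1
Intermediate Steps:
Z(m) = -1459
r(y, L) = (12 + L)/(L + y)
B(T) = -697 - T
s = -25840/27 (s = -1520*(12 - 29)/(-29 + 2) = -1520*-17/(-27) = -1520*(-1/27*(-17)) = -1520*17/27 = -1/2*51680/27 = -25840/27 ≈ -957.04)
4032335/B(-1382) + Z(-1251)/s = 4032335/(-697 - 1*(-1382)) - 1459/(-25840/27) = 4032335/(-697 + 1382) - 1459*(-27/25840) = 4032335/685 + 39393/25840 = 4032335*(1/685) + 39393/25840 = 806467/137 + 39393/25840 = 20844504121/3540080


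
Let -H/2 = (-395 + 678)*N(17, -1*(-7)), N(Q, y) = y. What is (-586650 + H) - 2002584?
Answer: -2593196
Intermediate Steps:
H = -3962 (H = -2*(-395 + 678)*(-1*(-7)) = -566*7 = -2*1981 = -3962)
(-586650 + H) - 2002584 = (-586650 - 3962) - 2002584 = -590612 - 2002584 = -2593196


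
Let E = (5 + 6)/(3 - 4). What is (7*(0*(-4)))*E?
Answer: 0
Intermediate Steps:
E = -11 (E = 11/(-1) = 11*(-1) = -11)
(7*(0*(-4)))*E = (7*(0*(-4)))*(-11) = (7*0)*(-11) = 0*(-11) = 0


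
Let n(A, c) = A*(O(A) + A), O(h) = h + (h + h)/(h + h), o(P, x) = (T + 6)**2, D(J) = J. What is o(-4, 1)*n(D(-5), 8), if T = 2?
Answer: 2880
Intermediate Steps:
o(P, x) = 64 (o(P, x) = (2 + 6)**2 = 8**2 = 64)
O(h) = 1 + h (O(h) = h + (2*h)/((2*h)) = h + (2*h)*(1/(2*h)) = h + 1 = 1 + h)
n(A, c) = A*(1 + 2*A) (n(A, c) = A*((1 + A) + A) = A*(1 + 2*A))
o(-4, 1)*n(D(-5), 8) = 64*(-5*(1 + 2*(-5))) = 64*(-5*(1 - 10)) = 64*(-5*(-9)) = 64*45 = 2880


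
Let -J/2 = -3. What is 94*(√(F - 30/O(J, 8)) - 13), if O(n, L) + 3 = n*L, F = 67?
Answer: -1222 + 94*√597/3 ≈ -456.41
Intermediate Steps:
J = 6 (J = -2*(-3) = 6)
O(n, L) = -3 + L*n (O(n, L) = -3 + n*L = -3 + L*n)
94*(√(F - 30/O(J, 8)) - 13) = 94*(√(67 - 30/(-3 + 8*6)) - 13) = 94*(√(67 - 30/(-3 + 48)) - 13) = 94*(√(67 - 30/45) - 13) = 94*(√(67 - 30*1/45) - 13) = 94*(√(67 - ⅔) - 13) = 94*(√(199/3) - 13) = 94*(√597/3 - 13) = 94*(-13 + √597/3) = -1222 + 94*√597/3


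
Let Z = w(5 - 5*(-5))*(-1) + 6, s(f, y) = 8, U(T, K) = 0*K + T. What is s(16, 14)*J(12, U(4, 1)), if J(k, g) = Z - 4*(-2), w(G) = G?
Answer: -128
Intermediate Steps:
U(T, K) = T (U(T, K) = 0 + T = T)
Z = -24 (Z = (5 - 5*(-5))*(-1) + 6 = (5 + 25)*(-1) + 6 = 30*(-1) + 6 = -30 + 6 = -24)
J(k, g) = -16 (J(k, g) = -24 - 4*(-2) = -24 + 8 = -16)
s(16, 14)*J(12, U(4, 1)) = 8*(-16) = -128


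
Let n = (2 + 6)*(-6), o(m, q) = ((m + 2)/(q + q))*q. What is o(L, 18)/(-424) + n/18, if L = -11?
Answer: -6757/2544 ≈ -2.6561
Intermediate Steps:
o(m, q) = 1 + m/2 (o(m, q) = ((2 + m)/((2*q)))*q = ((2 + m)*(1/(2*q)))*q = ((2 + m)/(2*q))*q = 1 + m/2)
n = -48 (n = 8*(-6) = -48)
o(L, 18)/(-424) + n/18 = (1 + (½)*(-11))/(-424) - 48/18 = (1 - 11/2)*(-1/424) - 48*1/18 = -9/2*(-1/424) - 8/3 = 9/848 - 8/3 = -6757/2544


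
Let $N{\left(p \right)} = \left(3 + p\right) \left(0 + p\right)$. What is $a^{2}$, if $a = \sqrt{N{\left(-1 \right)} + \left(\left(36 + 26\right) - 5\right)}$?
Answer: $55$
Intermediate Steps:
$N{\left(p \right)} = p \left(3 + p\right)$ ($N{\left(p \right)} = \left(3 + p\right) p = p \left(3 + p\right)$)
$a = \sqrt{55}$ ($a = \sqrt{- (3 - 1) + \left(\left(36 + 26\right) - 5\right)} = \sqrt{\left(-1\right) 2 + \left(62 - 5\right)} = \sqrt{-2 + 57} = \sqrt{55} \approx 7.4162$)
$a^{2} = \left(\sqrt{55}\right)^{2} = 55$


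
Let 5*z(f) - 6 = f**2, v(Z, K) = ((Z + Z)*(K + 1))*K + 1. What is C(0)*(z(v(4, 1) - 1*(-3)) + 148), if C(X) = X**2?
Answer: 0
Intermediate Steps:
v(Z, K) = 1 + 2*K*Z*(1 + K) (v(Z, K) = ((2*Z)*(1 + K))*K + 1 = (2*Z*(1 + K))*K + 1 = 2*K*Z*(1 + K) + 1 = 1 + 2*K*Z*(1 + K))
z(f) = 6/5 + f**2/5
C(0)*(z(v(4, 1) - 1*(-3)) + 148) = 0**2*((6/5 + ((1 + 2*1*4 + 2*4*1**2) - 1*(-3))**2/5) + 148) = 0*((6/5 + ((1 + 8 + 2*4*1) + 3)**2/5) + 148) = 0*((6/5 + ((1 + 8 + 8) + 3)**2/5) + 148) = 0*((6/5 + (17 + 3)**2/5) + 148) = 0*((6/5 + (1/5)*20**2) + 148) = 0*((6/5 + (1/5)*400) + 148) = 0*((6/5 + 80) + 148) = 0*(406/5 + 148) = 0*(1146/5) = 0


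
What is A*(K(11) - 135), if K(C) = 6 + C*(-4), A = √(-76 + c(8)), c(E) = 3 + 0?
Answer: -173*I*√73 ≈ -1478.1*I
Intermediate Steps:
c(E) = 3
A = I*√73 (A = √(-76 + 3) = √(-73) = I*√73 ≈ 8.544*I)
K(C) = 6 - 4*C
A*(K(11) - 135) = (I*√73)*((6 - 4*11) - 135) = (I*√73)*((6 - 44) - 135) = (I*√73)*(-38 - 135) = (I*√73)*(-173) = -173*I*√73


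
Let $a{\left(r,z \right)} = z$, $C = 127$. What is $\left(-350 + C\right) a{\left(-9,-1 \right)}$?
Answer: $223$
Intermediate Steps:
$\left(-350 + C\right) a{\left(-9,-1 \right)} = \left(-350 + 127\right) \left(-1\right) = \left(-223\right) \left(-1\right) = 223$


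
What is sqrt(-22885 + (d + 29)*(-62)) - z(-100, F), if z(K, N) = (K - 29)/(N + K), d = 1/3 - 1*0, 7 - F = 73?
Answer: -129/166 + I*sqrt(222333)/3 ≈ -0.77711 + 157.17*I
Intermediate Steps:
F = -66 (F = 7 - 1*73 = 7 - 73 = -66)
d = 1/3 (d = 1/3 + 0 = 1/3 ≈ 0.33333)
z(K, N) = (-29 + K)/(K + N)
sqrt(-22885 + (d + 29)*(-62)) - z(-100, F) = sqrt(-22885 + (1/3 + 29)*(-62)) - (-29 - 100)/(-100 - 66) = sqrt(-22885 + (88/3)*(-62)) - (-129)/(-166) = sqrt(-22885 - 5456/3) - (-1)*(-129)/166 = sqrt(-74111/3) - 1*129/166 = I*sqrt(222333)/3 - 129/166 = -129/166 + I*sqrt(222333)/3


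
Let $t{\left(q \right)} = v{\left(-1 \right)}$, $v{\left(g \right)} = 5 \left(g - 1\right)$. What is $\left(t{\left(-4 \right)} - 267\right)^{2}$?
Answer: $76729$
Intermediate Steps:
$v{\left(g \right)} = -5 + 5 g$ ($v{\left(g \right)} = 5 \left(-1 + g\right) = -5 + 5 g$)
$t{\left(q \right)} = -10$ ($t{\left(q \right)} = -5 + 5 \left(-1\right) = -5 - 5 = -10$)
$\left(t{\left(-4 \right)} - 267\right)^{2} = \left(-10 - 267\right)^{2} = \left(-277\right)^{2} = 76729$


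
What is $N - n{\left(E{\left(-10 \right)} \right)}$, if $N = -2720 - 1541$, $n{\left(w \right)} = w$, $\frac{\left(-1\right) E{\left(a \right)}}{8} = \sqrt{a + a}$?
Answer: $-4261 + 16 i \sqrt{5} \approx -4261.0 + 35.777 i$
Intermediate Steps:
$E{\left(a \right)} = - 8 \sqrt{2} \sqrt{a}$ ($E{\left(a \right)} = - 8 \sqrt{a + a} = - 8 \sqrt{2 a} = - 8 \sqrt{2} \sqrt{a}$)
$N = -4261$
$N - n{\left(E{\left(-10 \right)} \right)} = -4261 - - 8 \sqrt{2} \sqrt{-10} = -4261 - - 8 \sqrt{2} i \sqrt{10} = -4261 - - 16 i \sqrt{5} = -4261 + 16 i \sqrt{5}$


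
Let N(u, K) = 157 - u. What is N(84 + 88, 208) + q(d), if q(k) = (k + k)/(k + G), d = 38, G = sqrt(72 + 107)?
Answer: -16087/1265 - 76*sqrt(179)/1265 ≈ -13.521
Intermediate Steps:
G = sqrt(179) ≈ 13.379
q(k) = 2*k/(k + sqrt(179)) (q(k) = (k + k)/(k + sqrt(179)) = (2*k)/(k + sqrt(179)) = 2*k/(k + sqrt(179)))
N(84 + 88, 208) + q(d) = (157 - (84 + 88)) + 2*38/(38 + sqrt(179)) = (157 - 1*172) + 76/(38 + sqrt(179)) = (157 - 172) + 76/(38 + sqrt(179)) = -15 + 76/(38 + sqrt(179))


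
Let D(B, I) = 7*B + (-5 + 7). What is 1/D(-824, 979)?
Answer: -1/5766 ≈ -0.00017343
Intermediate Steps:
D(B, I) = 2 + 7*B (D(B, I) = 7*B + 2 = 2 + 7*B)
1/D(-824, 979) = 1/(2 + 7*(-824)) = 1/(2 - 5768) = 1/(-5766) = -1/5766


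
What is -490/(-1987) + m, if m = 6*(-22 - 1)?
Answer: -273716/1987 ≈ -137.75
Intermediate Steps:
m = -138 (m = 6*(-23) = -138)
-490/(-1987) + m = -490/(-1987) - 138 = -490*(-1/1987) - 138 = 490/1987 - 138 = -273716/1987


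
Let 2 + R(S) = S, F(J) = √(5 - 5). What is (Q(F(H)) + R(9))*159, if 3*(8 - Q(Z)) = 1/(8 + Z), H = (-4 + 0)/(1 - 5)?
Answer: 19027/8 ≈ 2378.4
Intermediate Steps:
H = 1 (H = -4/(-4) = -4*(-¼) = 1)
F(J) = 0 (F(J) = √0 = 0)
Q(Z) = 8 - 1/(3*(8 + Z))
R(S) = -2 + S
(Q(F(H)) + R(9))*159 = ((191 + 24*0)/(3*(8 + 0)) + (-2 + 9))*159 = ((⅓)*(191 + 0)/8 + 7)*159 = ((⅓)*(⅛)*191 + 7)*159 = (191/24 + 7)*159 = (359/24)*159 = 19027/8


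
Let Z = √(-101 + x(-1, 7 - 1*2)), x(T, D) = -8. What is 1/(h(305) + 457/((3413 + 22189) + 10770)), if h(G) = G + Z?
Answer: 403507949124/123219192942745 - 1322922384*I*√109/123219192942745 ≈ 0.0032747 - 0.00011209*I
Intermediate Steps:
Z = I*√109 (Z = √(-101 - 8) = √(-109) = I*√109 ≈ 10.44*I)
h(G) = G + I*√109
1/(h(305) + 457/((3413 + 22189) + 10770)) = 1/((305 + I*√109) + 457/((3413 + 22189) + 10770)) = 1/((305 + I*√109) + 457/(25602 + 10770)) = 1/((305 + I*√109) + 457/36372) = 1/(11093917/36372 + I*√109)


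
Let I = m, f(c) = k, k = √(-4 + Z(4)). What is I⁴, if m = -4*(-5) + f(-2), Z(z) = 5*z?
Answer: 331776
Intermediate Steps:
k = 4 (k = √(-4 + 5*4) = √(-4 + 20) = √16 = 4)
f(c) = 4
m = 24 (m = -4*(-5) + 4 = 20 + 4 = 24)
I = 24
I⁴ = 24⁴ = 331776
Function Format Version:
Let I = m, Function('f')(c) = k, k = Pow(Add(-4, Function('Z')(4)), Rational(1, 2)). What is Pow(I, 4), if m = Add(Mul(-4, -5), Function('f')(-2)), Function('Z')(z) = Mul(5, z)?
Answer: 331776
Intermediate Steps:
k = 4 (k = Pow(Add(-4, Mul(5, 4)), Rational(1, 2)) = Pow(Add(-4, 20), Rational(1, 2)) = Pow(16, Rational(1, 2)) = 4)
Function('f')(c) = 4
m = 24 (m = Add(Mul(-4, -5), 4) = Add(20, 4) = 24)
I = 24
Pow(I, 4) = Pow(24, 4) = 331776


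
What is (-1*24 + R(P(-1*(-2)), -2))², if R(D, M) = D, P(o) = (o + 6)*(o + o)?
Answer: 64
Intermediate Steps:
P(o) = 2*o*(6 + o) (P(o) = (6 + o)*(2*o) = 2*o*(6 + o))
(-1*24 + R(P(-1*(-2)), -2))² = (-1*24 + 2*(-1*(-2))*(6 - 1*(-2)))² = (-24 + 2*2*(6 + 2))² = (-24 + 2*2*8)² = (-24 + 32)² = 8² = 64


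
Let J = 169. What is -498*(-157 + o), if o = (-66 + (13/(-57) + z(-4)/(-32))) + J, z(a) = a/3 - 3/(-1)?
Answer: 8217581/304 ≈ 27032.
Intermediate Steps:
z(a) = 3 + a/3 (z(a) = a*(1/3) - 3*(-1) = a/3 + 3 = 3 + a/3)
o = 187361/1824 (o = (-66 + (13/(-57) + (3 + (1/3)*(-4))/(-32))) + 169 = (-66 + (13*(-1/57) + (3 - 4/3)*(-1/32))) + 169 = (-66 + (-13/57 + (5/3)*(-1/32))) + 169 = (-66 + (-13/57 - 5/96)) + 169 = (-66 - 511/1824) + 169 = -120895/1824 + 169 = 187361/1824 ≈ 102.72)
-498*(-157 + o) = -498*(-157 + 187361/1824) = -498*(-99007/1824) = 8217581/304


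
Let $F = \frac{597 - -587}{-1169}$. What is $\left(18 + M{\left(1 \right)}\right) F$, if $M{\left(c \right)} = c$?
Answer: $- \frac{22496}{1169} \approx -19.244$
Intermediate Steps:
$F = - \frac{1184}{1169}$ ($F = \left(597 + 587\right) \left(- \frac{1}{1169}\right) = 1184 \left(- \frac{1}{1169}\right) = - \frac{1184}{1169} \approx -1.0128$)
$\left(18 + M{\left(1 \right)}\right) F = \left(18 + 1\right) \left(- \frac{1184}{1169}\right) = 19 \left(- \frac{1184}{1169}\right) = - \frac{22496}{1169}$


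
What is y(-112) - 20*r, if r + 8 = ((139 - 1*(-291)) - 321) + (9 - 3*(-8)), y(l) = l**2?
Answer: 9864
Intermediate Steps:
r = 134 (r = -8 + (((139 - 1*(-291)) - 321) + (9 - 3*(-8))) = -8 + (((139 + 291) - 321) + (9 + 24)) = -8 + ((430 - 321) + 33) = -8 + (109 + 33) = -8 + 142 = 134)
y(-112) - 20*r = (-112)**2 - 20*134 = 12544 - 1*2680 = 12544 - 2680 = 9864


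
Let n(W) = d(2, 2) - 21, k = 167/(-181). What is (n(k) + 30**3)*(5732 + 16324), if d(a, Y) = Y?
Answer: 595092936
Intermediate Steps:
k = -167/181 (k = 167*(-1/181) = -167/181 ≈ -0.92265)
n(W) = -19 (n(W) = 2 - 21 = -19)
(n(k) + 30**3)*(5732 + 16324) = (-19 + 30**3)*(5732 + 16324) = (-19 + 27000)*22056 = 26981*22056 = 595092936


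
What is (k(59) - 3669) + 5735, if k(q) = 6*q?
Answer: 2420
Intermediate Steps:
(k(59) - 3669) + 5735 = (6*59 - 3669) + 5735 = (354 - 3669) + 5735 = -3315 + 5735 = 2420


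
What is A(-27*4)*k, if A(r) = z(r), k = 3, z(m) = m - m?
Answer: 0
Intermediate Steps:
z(m) = 0
A(r) = 0
A(-27*4)*k = 0*3 = 0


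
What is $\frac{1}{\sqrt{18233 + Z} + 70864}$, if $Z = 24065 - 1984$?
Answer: $\frac{35432}{2510833091} - \frac{\sqrt{40314}}{5021666182} \approx 1.4072 \cdot 10^{-5}$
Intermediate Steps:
$Z = 22081$ ($Z = 24065 - 1984 = 22081$)
$\frac{1}{\sqrt{18233 + Z} + 70864} = \frac{1}{\sqrt{18233 + 22081} + 70864} = \frac{1}{\sqrt{40314} + 70864} = \frac{1}{70864 + \sqrt{40314}}$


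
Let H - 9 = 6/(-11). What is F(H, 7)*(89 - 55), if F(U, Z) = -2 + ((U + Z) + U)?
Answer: 8194/11 ≈ 744.91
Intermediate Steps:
H = 93/11 (H = 9 + 6/(-11) = 9 + 6*(-1/11) = 9 - 6/11 = 93/11 ≈ 8.4545)
F(U, Z) = -2 + Z + 2*U (F(U, Z) = -2 + (Z + 2*U) = -2 + Z + 2*U)
F(H, 7)*(89 - 55) = (-2 + 7 + 2*(93/11))*(89 - 55) = (-2 + 7 + 186/11)*34 = (241/11)*34 = 8194/11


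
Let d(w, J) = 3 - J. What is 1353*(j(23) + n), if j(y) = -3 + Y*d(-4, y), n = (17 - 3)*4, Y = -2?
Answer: 125829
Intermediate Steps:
n = 56 (n = 14*4 = 56)
j(y) = -9 + 2*y (j(y) = -3 - 2*(3 - y) = -3 + (-6 + 2*y) = -9 + 2*y)
1353*(j(23) + n) = 1353*((-9 + 2*23) + 56) = 1353*((-9 + 46) + 56) = 1353*(37 + 56) = 1353*93 = 125829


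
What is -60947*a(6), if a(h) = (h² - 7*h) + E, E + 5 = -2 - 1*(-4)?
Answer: 548523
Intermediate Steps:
E = -3 (E = -5 + (-2 - 1*(-4)) = -5 + (-2 + 4) = -5 + 2 = -3)
a(h) = -3 + h² - 7*h (a(h) = (h² - 7*h) - 3 = -3 + h² - 7*h)
-60947*a(6) = -60947*(-3 + 6² - 7*6) = -60947*(-3 + 36 - 42) = -60947*(-9) = 548523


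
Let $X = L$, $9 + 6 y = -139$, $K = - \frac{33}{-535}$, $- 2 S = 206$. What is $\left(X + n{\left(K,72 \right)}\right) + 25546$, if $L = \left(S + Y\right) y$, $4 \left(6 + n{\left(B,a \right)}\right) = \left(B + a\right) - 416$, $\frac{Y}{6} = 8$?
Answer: $\frac{172124579}{6420} \approx 26811.0$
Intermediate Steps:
$S = -103$ ($S = \left(- \frac{1}{2}\right) 206 = -103$)
$K = \frac{33}{535}$ ($K = \left(-33\right) \left(- \frac{1}{535}\right) = \frac{33}{535} \approx 0.061682$)
$Y = 48$ ($Y = 6 \cdot 8 = 48$)
$y = - \frac{74}{3}$ ($y = - \frac{3}{2} + \frac{1}{6} \left(-139\right) = - \frac{3}{2} - \frac{139}{6} = - \frac{74}{3} \approx -24.667$)
$n{\left(B,a \right)} = -110 + \frac{B}{4} + \frac{a}{4}$ ($n{\left(B,a \right)} = -6 + \frac{\left(B + a\right) - 416}{4} = -6 + \frac{-416 + B + a}{4} = -6 + \left(-104 + \frac{B}{4} + \frac{a}{4}\right) = -110 + \frac{B}{4} + \frac{a}{4}$)
$L = \frac{4070}{3}$ ($L = \left(-103 + 48\right) \left(- \frac{74}{3}\right) = \left(-55\right) \left(- \frac{74}{3}\right) = \frac{4070}{3} \approx 1356.7$)
$X = \frac{4070}{3} \approx 1356.7$
$\left(X + n{\left(K,72 \right)}\right) + 25546 = \left(\frac{4070}{3} + \left(-110 + \frac{1}{4} \cdot \frac{33}{535} + \frac{1}{4} \cdot 72\right)\right) + 25546 = \left(\frac{4070}{3} + \left(-110 + \frac{33}{2140} + 18\right)\right) + 25546 = \left(\frac{4070}{3} - \frac{196847}{2140}\right) + 25546 = \frac{8119259}{6420} + 25546 = \frac{172124579}{6420}$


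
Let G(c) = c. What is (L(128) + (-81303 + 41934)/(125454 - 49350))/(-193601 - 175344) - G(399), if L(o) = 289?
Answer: -3734406625469/9359396760 ≈ -399.00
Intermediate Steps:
(L(128) + (-81303 + 41934)/(125454 - 49350))/(-193601 - 175344) - G(399) = (289 + (-81303 + 41934)/(125454 - 49350))/(-193601 - 175344) - 1*399 = (289 - 39369/76104)/(-368945) - 399 = (289 - 39369*1/76104)*(-1/368945) - 399 = (289 - 13123/25368)*(-1/368945) - 399 = (7318229/25368)*(-1/368945) - 399 = -7318229/9359396760 - 399 = -3734406625469/9359396760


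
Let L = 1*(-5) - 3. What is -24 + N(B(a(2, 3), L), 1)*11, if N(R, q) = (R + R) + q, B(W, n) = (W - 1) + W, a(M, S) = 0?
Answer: -35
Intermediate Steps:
L = -8 (L = -5 - 3 = -8)
B(W, n) = -1 + 2*W (B(W, n) = (-1 + W) + W = -1 + 2*W)
N(R, q) = q + 2*R (N(R, q) = 2*R + q = q + 2*R)
-24 + N(B(a(2, 3), L), 1)*11 = -24 + (1 + 2*(-1 + 2*0))*11 = -24 + (1 + 2*(-1 + 0))*11 = -24 + (1 + 2*(-1))*11 = -24 + (1 - 2)*11 = -24 - 1*11 = -24 - 11 = -35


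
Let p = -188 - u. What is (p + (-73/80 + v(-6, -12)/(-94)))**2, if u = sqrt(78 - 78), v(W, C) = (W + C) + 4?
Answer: 503746482001/14137600 ≈ 35632.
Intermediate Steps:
v(W, C) = 4 + C + W (v(W, C) = (C + W) + 4 = 4 + C + W)
u = 0 (u = sqrt(0) = 0)
p = -188 (p = -188 - 1*0 = -188 + 0 = -188)
(p + (-73/80 + v(-6, -12)/(-94)))**2 = (-188 + (-73/80 + (4 - 12 - 6)/(-94)))**2 = (-188 + (-73*1/80 - 14*(-1/94)))**2 = (-188 + (-73/80 + 7/47))**2 = (-188 - 2871/3760)**2 = (-709751/3760)**2 = 503746482001/14137600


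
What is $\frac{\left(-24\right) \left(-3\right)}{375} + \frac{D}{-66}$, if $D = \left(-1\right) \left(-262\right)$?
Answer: $- \frac{15583}{4125} \approx -3.7777$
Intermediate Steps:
$D = 262$
$\frac{\left(-24\right) \left(-3\right)}{375} + \frac{D}{-66} = \frac{\left(-24\right) \left(-3\right)}{375} + \frac{262}{-66} = 72 \cdot \frac{1}{375} + 262 \left(- \frac{1}{66}\right) = \frac{24}{125} - \frac{131}{33} = - \frac{15583}{4125}$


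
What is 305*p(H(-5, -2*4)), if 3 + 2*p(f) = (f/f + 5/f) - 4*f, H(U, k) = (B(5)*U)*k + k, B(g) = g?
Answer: -45089675/384 ≈ -1.1742e+5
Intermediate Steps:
H(U, k) = k + 5*U*k (H(U, k) = (5*U)*k + k = 5*U*k + k = k + 5*U*k)
p(f) = -1 - 2*f + 5/(2*f) (p(f) = -3/2 + ((f/f + 5/f) - 4*f)/2 = -3/2 + ((1 + 5/f) - 4*f)/2 = -3/2 + (1 - 4*f + 5/f)/2 = -3/2 + (½ - 2*f + 5/(2*f)) = -1 - 2*f + 5/(2*f))
305*p(H(-5, -2*4)) = 305*(-1 - 2*(-2*4)*(1 + 5*(-5)) + 5/(2*(((-2*4)*(1 + 5*(-5)))))) = 305*(-1 - (-16)*(1 - 25) + 5/(2*((-8*(1 - 25))))) = 305*(-1 - (-16)*(-24) + 5/(2*((-8*(-24))))) = 305*(-1 - 2*192 + (5/2)/192) = 305*(-1 - 384 + (5/2)*(1/192)) = 305*(-1 - 384 + 5/384) = 305*(-147835/384) = -45089675/384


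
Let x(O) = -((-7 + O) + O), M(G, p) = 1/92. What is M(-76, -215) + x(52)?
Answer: -8923/92 ≈ -96.989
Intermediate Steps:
M(G, p) = 1/92
x(O) = 7 - 2*O (x(O) = -(-7 + 2*O) = 7 - 2*O)
M(-76, -215) + x(52) = 1/92 + (7 - 2*52) = 1/92 + (7 - 104) = 1/92 - 97 = -8923/92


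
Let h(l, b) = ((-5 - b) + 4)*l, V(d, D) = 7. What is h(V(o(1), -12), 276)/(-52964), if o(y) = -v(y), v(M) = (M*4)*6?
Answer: 1939/52964 ≈ 0.036610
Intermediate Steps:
v(M) = 24*M (v(M) = (4*M)*6 = 24*M)
o(y) = -24*y
h(l, b) = l*(-1 - b) (h(l, b) = (-1 - b)*l = l*(-1 - b))
h(V(o(1), -12), 276)/(-52964) = -1*7*(1 + 276)/(-52964) = -1*7*277*(-1/52964) = -1939*(-1/52964) = 1939/52964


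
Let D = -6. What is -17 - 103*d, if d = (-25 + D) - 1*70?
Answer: 10386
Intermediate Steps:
d = -101 (d = (-25 - 6) - 1*70 = -31 - 70 = -101)
-17 - 103*d = -17 - 103*(-101) = -17 + 10403 = 10386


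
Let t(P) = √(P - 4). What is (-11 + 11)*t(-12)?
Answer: 0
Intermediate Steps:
t(P) = √(-4 + P)
(-11 + 11)*t(-12) = (-11 + 11)*√(-4 - 12) = 0*√(-16) = 0*(4*I) = 0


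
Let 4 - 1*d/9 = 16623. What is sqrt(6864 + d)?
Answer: I*sqrt(142707) ≈ 377.77*I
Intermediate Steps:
d = -149571 (d = 36 - 9*16623 = 36 - 149607 = -149571)
sqrt(6864 + d) = sqrt(6864 - 149571) = sqrt(-142707) = I*sqrt(142707)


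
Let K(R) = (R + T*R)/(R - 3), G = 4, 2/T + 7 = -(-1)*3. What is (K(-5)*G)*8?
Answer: 10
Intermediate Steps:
T = -½ (T = 2/(-7 - (-1)*3) = 2/(-7 - 1*(-3)) = 2/(-7 + 3) = 2/(-4) = 2*(-¼) = -½ ≈ -0.50000)
K(R) = R/(2*(-3 + R)) (K(R) = (R - R/2)/(R - 3) = (R/2)/(-3 + R) = R/(2*(-3 + R)))
(K(-5)*G)*8 = (((½)*(-5)/(-3 - 5))*4)*8 = (((½)*(-5)/(-8))*4)*8 = (((½)*(-5)*(-⅛))*4)*8 = ((5/16)*4)*8 = (5/4)*8 = 10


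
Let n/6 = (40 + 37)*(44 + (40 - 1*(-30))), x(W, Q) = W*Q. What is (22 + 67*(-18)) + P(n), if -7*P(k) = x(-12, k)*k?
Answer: 4755287200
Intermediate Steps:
x(W, Q) = Q*W
n = 52668 (n = 6*((40 + 37)*(44 + (40 - 1*(-30)))) = 6*(77*(44 + (40 + 30))) = 6*(77*(44 + 70)) = 6*(77*114) = 6*8778 = 52668)
P(k) = 12*k²/7 (P(k) = -k*(-12)*k/7 = -(-12*k)*k/7 = -(-12)*k²/7 = 12*k²/7)
(22 + 67*(-18)) + P(n) = (22 + 67*(-18)) + (12/7)*52668² = (22 - 1206) + (12/7)*2773918224 = -1184 + 4755288384 = 4755287200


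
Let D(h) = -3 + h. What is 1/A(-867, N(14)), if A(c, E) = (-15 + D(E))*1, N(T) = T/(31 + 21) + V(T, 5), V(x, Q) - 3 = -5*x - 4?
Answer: -26/2307 ≈ -0.011270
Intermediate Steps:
V(x, Q) = -1 - 5*x (V(x, Q) = 3 + (-5*x - 4) = 3 + (-4 - 5*x) = -1 - 5*x)
N(T) = -1 - 259*T/52 (N(T) = T/(31 + 21) + (-1 - 5*T) = T/52 + (-1 - 5*T) = -1 - 259*T/52)
A(c, E) = -18 + E (A(c, E) = (-15 + (-3 + E))*1 = (-18 + E)*1 = -18 + E)
1/A(-867, N(14)) = 1/(-18 + (-1 - 259/52*14)) = 1/(-18 + (-1 - 1813/26)) = 1/(-18 - 1839/26) = 1/(-2307/26) = -26/2307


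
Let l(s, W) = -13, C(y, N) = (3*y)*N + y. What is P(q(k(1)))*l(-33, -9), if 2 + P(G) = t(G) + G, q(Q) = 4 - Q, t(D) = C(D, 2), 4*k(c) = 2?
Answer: -338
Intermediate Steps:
k(c) = ½ (k(c) = (¼)*2 = ½)
C(y, N) = y + 3*N*y (C(y, N) = 3*N*y + y = y + 3*N*y)
t(D) = 7*D (t(D) = D*(1 + 3*2) = D*(1 + 6) = D*7 = 7*D)
P(G) = -2 + 8*G (P(G) = -2 + (7*G + G) = -2 + 8*G)
P(q(k(1)))*l(-33, -9) = (-2 + 8*(4 - 1*½))*(-13) = (-2 + 8*(4 - ½))*(-13) = (-2 + 8*(7/2))*(-13) = (-2 + 28)*(-13) = 26*(-13) = -338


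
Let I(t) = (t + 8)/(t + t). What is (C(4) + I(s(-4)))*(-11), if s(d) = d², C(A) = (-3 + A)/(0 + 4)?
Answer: -11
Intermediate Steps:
C(A) = -¾ + A/4 (C(A) = (-3 + A)/4 = (-3 + A)*(¼) = -¾ + A/4)
I(t) = (8 + t)/(2*t) (I(t) = (8 + t)/((2*t)) = (8 + t)*(1/(2*t)) = (8 + t)/(2*t))
(C(4) + I(s(-4)))*(-11) = ((-¾ + (¼)*4) + (8 + (-4)²)/(2*((-4)²)))*(-11) = ((-¾ + 1) + (½)*(8 + 16)/16)*(-11) = (¼ + (½)*(1/16)*24)*(-11) = (¼ + ¾)*(-11) = 1*(-11) = -11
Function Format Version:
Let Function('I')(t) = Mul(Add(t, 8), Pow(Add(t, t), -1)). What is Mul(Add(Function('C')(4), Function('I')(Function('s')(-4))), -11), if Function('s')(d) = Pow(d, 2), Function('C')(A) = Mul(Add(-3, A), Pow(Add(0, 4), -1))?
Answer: -11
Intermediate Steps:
Function('C')(A) = Add(Rational(-3, 4), Mul(Rational(1, 4), A)) (Function('C')(A) = Mul(Add(-3, A), Pow(4, -1)) = Mul(Add(-3, A), Rational(1, 4)) = Add(Rational(-3, 4), Mul(Rational(1, 4), A)))
Function('I')(t) = Mul(Rational(1, 2), Pow(t, -1), Add(8, t)) (Function('I')(t) = Mul(Add(8, t), Pow(Mul(2, t), -1)) = Mul(Add(8, t), Mul(Rational(1, 2), Pow(t, -1))) = Mul(Rational(1, 2), Pow(t, -1), Add(8, t)))
Mul(Add(Function('C')(4), Function('I')(Function('s')(-4))), -11) = Mul(Add(Add(Rational(-3, 4), Mul(Rational(1, 4), 4)), Mul(Rational(1, 2), Pow(Pow(-4, 2), -1), Add(8, Pow(-4, 2)))), -11) = Mul(Add(Add(Rational(-3, 4), 1), Mul(Rational(1, 2), Pow(16, -1), Add(8, 16))), -11) = Mul(Add(Rational(1, 4), Mul(Rational(1, 2), Rational(1, 16), 24)), -11) = Mul(Add(Rational(1, 4), Rational(3, 4)), -11) = Mul(1, -11) = -11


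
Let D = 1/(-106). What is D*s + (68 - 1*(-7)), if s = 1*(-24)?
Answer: 3987/53 ≈ 75.226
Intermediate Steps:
D = -1/106 ≈ -0.0094340
s = -24
D*s + (68 - 1*(-7)) = -1/106*(-24) + (68 - 1*(-7)) = 12/53 + (68 + 7) = 12/53 + 75 = 3987/53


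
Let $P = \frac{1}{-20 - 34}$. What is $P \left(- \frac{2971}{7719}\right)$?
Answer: $\frac{2971}{416826} \approx 0.0071277$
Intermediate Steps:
$P = - \frac{1}{54}$ ($P = \frac{1}{-54} = - \frac{1}{54} \approx -0.018519$)
$P \left(- \frac{2971}{7719}\right) = - \frac{\left(-2971\right) \frac{1}{7719}}{54} = \left(- \frac{1}{54}\right) \left(- \frac{2971}{7719}\right) = \frac{2971}{416826}$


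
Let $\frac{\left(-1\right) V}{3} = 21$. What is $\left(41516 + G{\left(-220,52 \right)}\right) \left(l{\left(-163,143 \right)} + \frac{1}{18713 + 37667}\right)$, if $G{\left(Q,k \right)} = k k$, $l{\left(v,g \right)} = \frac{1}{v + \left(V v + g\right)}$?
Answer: $\frac{147316719}{28891931} \approx 5.0989$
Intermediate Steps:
$V = -63$ ($V = \left(-3\right) 21 = -63$)
$l{\left(v,g \right)} = \frac{1}{g - 62 v}$ ($l{\left(v,g \right)} = \frac{1}{v + \left(- 63 v + g\right)} = \frac{1}{v + \left(g - 63 v\right)} = \frac{1}{g - 62 v}$)
$G{\left(Q,k \right)} = k^{2}$
$\left(41516 + G{\left(-220,52 \right)}\right) \left(l{\left(-163,143 \right)} + \frac{1}{18713 + 37667}\right) = \left(41516 + 52^{2}\right) \left(\frac{1}{143 - -10106} + \frac{1}{18713 + 37667}\right) = \left(41516 + 2704\right) \left(\frac{1}{143 + 10106} + \frac{1}{56380}\right) = 44220 \left(\frac{1}{10249} + \frac{1}{56380}\right) = 44220 \cdot \frac{66629}{577838620} = \frac{147316719}{28891931}$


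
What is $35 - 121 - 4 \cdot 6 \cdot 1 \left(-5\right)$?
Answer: $-14485$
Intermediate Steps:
$35 - 121 - 4 \cdot 6 \cdot 1 \left(-5\right) = 35 - 121 \left(-4\right) 6 \left(-5\right) = 35 - 121 \left(\left(-24\right) \left(-5\right)\right) = 35 - 14520 = -14485$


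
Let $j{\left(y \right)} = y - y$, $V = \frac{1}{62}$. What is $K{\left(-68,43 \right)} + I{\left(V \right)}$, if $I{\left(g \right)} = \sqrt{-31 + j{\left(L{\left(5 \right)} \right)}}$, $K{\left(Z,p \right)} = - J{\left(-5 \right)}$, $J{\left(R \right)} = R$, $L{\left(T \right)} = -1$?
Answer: $5 + i \sqrt{31} \approx 5.0 + 5.5678 i$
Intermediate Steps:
$V = \frac{1}{62} \approx 0.016129$
$j{\left(y \right)} = 0$
$K{\left(Z,p \right)} = 5$ ($K{\left(Z,p \right)} = \left(-1\right) \left(-5\right) = 5$)
$I{\left(g \right)} = i \sqrt{31}$ ($I{\left(g \right)} = \sqrt{-31 + 0} = \sqrt{-31} = i \sqrt{31}$)
$K{\left(-68,43 \right)} + I{\left(V \right)} = 5 + i \sqrt{31}$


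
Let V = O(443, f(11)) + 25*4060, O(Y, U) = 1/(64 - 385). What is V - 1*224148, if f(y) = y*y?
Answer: -39370009/321 ≈ -1.2265e+5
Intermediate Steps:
f(y) = y**2
O(Y, U) = -1/321 (O(Y, U) = 1/(-321) = -1/321)
V = 32581499/321 (V = -1/321 + 25*4060 = -1/321 + 101500 = 32581499/321 ≈ 1.0150e+5)
V - 1*224148 = 32581499/321 - 1*224148 = 32581499/321 - 224148 = -39370009/321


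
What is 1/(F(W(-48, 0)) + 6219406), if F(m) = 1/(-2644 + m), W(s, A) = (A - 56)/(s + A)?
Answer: 15857/98621120936 ≈ 1.6079e-7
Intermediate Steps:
W(s, A) = (-56 + A)/(A + s)
1/(F(W(-48, 0)) + 6219406) = 1/(1/(-2644 + (-56 + 0)/(0 - 48)) + 6219406) = 1/(1/(-2644 - 56/(-48)) + 6219406) = 1/(1/(-2644 - 1/48*(-56)) + 6219406) = 1/(1/(-2644 + 7/6) + 6219406) = 1/(1/(-15857/6) + 6219406) = 1/(-6/15857 + 6219406) = 1/(98621120936/15857) = 15857/98621120936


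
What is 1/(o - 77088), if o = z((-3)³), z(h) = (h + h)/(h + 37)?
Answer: -5/385467 ≈ -1.2971e-5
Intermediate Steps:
z(h) = 2*h/(37 + h) (z(h) = (2*h)/(37 + h) = 2*h/(37 + h))
o = -27/5 (o = 2*(-3)³/(37 + (-3)³) = 2*(-27)/(37 - 27) = 2*(-27)/10 = 2*(-27)*(⅒) = -27/5 ≈ -5.4000)
1/(o - 77088) = 1/(-27/5 - 77088) = 1/(-385467/5) = -5/385467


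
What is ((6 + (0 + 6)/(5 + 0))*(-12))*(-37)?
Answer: 15984/5 ≈ 3196.8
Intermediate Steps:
((6 + (0 + 6)/(5 + 0))*(-12))*(-37) = ((6 + 6/5)*(-12))*(-37) = ((36/5)*(-12))*(-37) = -432/5*(-37) = 15984/5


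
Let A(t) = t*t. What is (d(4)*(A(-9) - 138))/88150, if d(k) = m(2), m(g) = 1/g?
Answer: -57/176300 ≈ -0.00032331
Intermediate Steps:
d(k) = 1/2
A(t) = t**2
(d(4)*(A(-9) - 138))/88150 = (((-9)**2 - 138)/2)/88150 = ((81 - 138)/2)*(1/88150) = ((1/2)*(-57))*(1/88150) = -57/2*1/88150 = -57/176300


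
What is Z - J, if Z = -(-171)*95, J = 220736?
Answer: -204491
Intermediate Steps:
Z = 16245 (Z = -1*(-16245) = 16245)
Z - J = 16245 - 1*220736 = 16245 - 220736 = -204491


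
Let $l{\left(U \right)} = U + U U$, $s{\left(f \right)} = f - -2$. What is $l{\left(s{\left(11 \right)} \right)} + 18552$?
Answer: $18734$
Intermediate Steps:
$s{\left(f \right)} = 2 + f$ ($s{\left(f \right)} = f + 2 = 2 + f$)
$l{\left(U \right)} = U + U^{2}$
$l{\left(s{\left(11 \right)} \right)} + 18552 = \left(2 + 11\right) \left(1 + \left(2 + 11\right)\right) + 18552 = 13 \left(1 + 13\right) + 18552 = 13 \cdot 14 + 18552 = 182 + 18552 = 18734$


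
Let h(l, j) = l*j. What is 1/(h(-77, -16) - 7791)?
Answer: -1/6559 ≈ -0.00015246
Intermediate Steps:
h(l, j) = j*l
1/(h(-77, -16) - 7791) = 1/(-16*(-77) - 7791) = 1/(1232 - 7791) = 1/(-6559) = -1/6559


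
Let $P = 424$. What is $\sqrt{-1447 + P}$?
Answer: $i \sqrt{1023} \approx 31.984 i$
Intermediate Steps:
$\sqrt{-1447 + P} = \sqrt{-1447 + 424} = \sqrt{-1023} = i \sqrt{1023}$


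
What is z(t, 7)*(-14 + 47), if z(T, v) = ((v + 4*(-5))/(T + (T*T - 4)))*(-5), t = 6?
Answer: 2145/38 ≈ 56.447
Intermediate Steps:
z(T, v) = -5*(-20 + v)/(-4 + T + T**2) (z(T, v) = ((v - 20)/(T + (T**2 - 4)))*(-5) = ((-20 + v)/(T + (-4 + T**2)))*(-5) = ((-20 + v)/(-4 + T + T**2))*(-5) = -5*(-20 + v)/(-4 + T + T**2))
z(t, 7)*(-14 + 47) = (5*(20 - 1*7)/(-4 + 6 + 6**2))*(-14 + 47) = (5*(20 - 7)/(-4 + 6 + 36))*33 = (5*13/38)*33 = (5*(1/38)*13)*33 = (65/38)*33 = 2145/38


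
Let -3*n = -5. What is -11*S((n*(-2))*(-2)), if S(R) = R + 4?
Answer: -352/3 ≈ -117.33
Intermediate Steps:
n = 5/3 (n = -1/3*(-5) = 5/3 ≈ 1.6667)
S(R) = 4 + R
-11*S((n*(-2))*(-2)) = -11*(4 + ((5/3)*(-2))*(-2)) = -11*(4 - 10/3*(-2)) = -11*(4 + 20/3) = -11*32/3 = -352/3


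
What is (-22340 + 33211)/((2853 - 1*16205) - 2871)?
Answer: -10871/16223 ≈ -0.67010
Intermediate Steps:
(-22340 + 33211)/((2853 - 1*16205) - 2871) = 10871/((2853 - 16205) - 2871) = 10871/(-13352 - 2871) = 10871/(-16223) = 10871*(-1/16223) = -10871/16223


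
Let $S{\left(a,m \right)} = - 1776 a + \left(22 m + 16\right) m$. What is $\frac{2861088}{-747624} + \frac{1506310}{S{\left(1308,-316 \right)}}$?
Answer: $- \frac{31283745997}{2044004016} \approx -15.305$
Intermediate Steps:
$S{\left(a,m \right)} = - 1776 a + m \left(16 + 22 m\right)$ ($S{\left(a,m \right)} = - 1776 a + \left(16 + 22 m\right) m = - 1776 a + m \left(16 + 22 m\right)$)
$\frac{2861088}{-747624} + \frac{1506310}{S{\left(1308,-316 \right)}} = \frac{2861088}{-747624} + \frac{1506310}{\left(-1776\right) 1308 + 16 \left(-316\right) + 22 \left(-316\right)^{2}} = 2861088 \left(- \frac{1}{747624}\right) + \frac{1506310}{-2323008 - 5056 + 22 \cdot 99856} = - \frac{119212}{31151} + \frac{1506310}{-2323008 - 5056 + 2196832} = - \frac{119212}{31151} + \frac{1506310}{-131232} = - \frac{119212}{31151} + 1506310 \left(- \frac{1}{131232}\right) = - \frac{119212}{31151} - \frac{753155}{65616} = - \frac{31283745997}{2044004016}$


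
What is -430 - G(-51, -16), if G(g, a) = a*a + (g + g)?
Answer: -584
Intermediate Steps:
G(g, a) = a² + 2*g
-430 - G(-51, -16) = -430 - ((-16)² + 2*(-51)) = -430 - (256 - 102) = -430 - 1*154 = -430 - 154 = -584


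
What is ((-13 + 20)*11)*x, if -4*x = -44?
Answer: 847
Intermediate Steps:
x = 11 (x = -¼*(-44) = 11)
((-13 + 20)*11)*x = ((-13 + 20)*11)*11 = (7*11)*11 = 77*11 = 847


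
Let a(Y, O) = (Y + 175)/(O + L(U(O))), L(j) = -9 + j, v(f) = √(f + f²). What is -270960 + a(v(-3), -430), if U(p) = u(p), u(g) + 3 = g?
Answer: -236277295/872 - √6/872 ≈ -2.7096e+5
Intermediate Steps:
u(g) = -3 + g
U(p) = -3 + p
a(Y, O) = (175 + Y)/(-12 + 2*O) (a(Y, O) = (Y + 175)/(O + (-9 + (-3 + O))) = (175 + Y)/(O + (-12 + O)) = (175 + Y)/(-12 + 2*O))
-270960 + a(v(-3), -430) = -270960 + (175 + √(-3*(1 - 3)))/(2*(-6 - 430)) = -270960 + (½)*(175 + √(-3*(-2)))/(-436) = -270960 + (½)*(-1/436)*(175 + √6) = -270960 + (-175/872 - √6/872) = -236277295/872 - √6/872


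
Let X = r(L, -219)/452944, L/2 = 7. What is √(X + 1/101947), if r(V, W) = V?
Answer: √5426296106799846/11544070492 ≈ 0.0063811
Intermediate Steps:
L = 14 (L = 2*7 = 14)
X = 7/226472 (X = 14/452944 = 14*(1/452944) = 7/226472 ≈ 3.0909e-5)
√(X + 1/101947) = √(7/226472 + 1/101947) = √(940101/23088140984) = √5426296106799846/11544070492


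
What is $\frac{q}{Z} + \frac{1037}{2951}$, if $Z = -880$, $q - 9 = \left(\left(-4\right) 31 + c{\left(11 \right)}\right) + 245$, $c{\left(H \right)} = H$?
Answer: $\frac{496469}{2596880} \approx 0.19118$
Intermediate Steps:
$q = 141$ ($q = 9 + \left(\left(\left(-4\right) 31 + 11\right) + 245\right) = 9 + \left(\left(-124 + 11\right) + 245\right) = 9 + \left(-113 + 245\right) = 9 + 132 = 141$)
$\frac{q}{Z} + \frac{1037}{2951} = \frac{141}{-880} + \frac{1037}{2951} = 141 \left(- \frac{1}{880}\right) + 1037 \cdot \frac{1}{2951} = - \frac{141}{880} + \frac{1037}{2951} = \frac{496469}{2596880}$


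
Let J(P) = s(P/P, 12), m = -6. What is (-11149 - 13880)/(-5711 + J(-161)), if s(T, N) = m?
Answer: 25029/5717 ≈ 4.3780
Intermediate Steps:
s(T, N) = -6
J(P) = -6
(-11149 - 13880)/(-5711 + J(-161)) = (-11149 - 13880)/(-5711 - 6) = -25029/(-5717) = -25029*(-1/5717) = 25029/5717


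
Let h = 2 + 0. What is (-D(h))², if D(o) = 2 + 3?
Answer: 25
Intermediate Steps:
h = 2
D(o) = 5
(-D(h))² = (-1*5)² = (-5)² = 25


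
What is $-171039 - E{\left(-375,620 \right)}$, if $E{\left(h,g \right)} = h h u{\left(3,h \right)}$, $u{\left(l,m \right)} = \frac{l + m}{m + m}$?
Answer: $-240789$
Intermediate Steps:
$u{\left(l,m \right)} = \frac{l + m}{2 m}$
$E{\left(h,g \right)} = \frac{h \left(3 + h\right)}{2}$ ($E{\left(h,g \right)} = h h \frac{3 + h}{2 h} = h^{2} \frac{3 + h}{2 h} = \frac{h \left(3 + h\right)}{2}$)
$-171039 - E{\left(-375,620 \right)} = -171039 - \frac{1}{2} \left(-375\right) \left(3 - 375\right) = -171039 - \frac{1}{2} \left(-375\right) \left(-372\right) = -171039 - 69750 = -240789$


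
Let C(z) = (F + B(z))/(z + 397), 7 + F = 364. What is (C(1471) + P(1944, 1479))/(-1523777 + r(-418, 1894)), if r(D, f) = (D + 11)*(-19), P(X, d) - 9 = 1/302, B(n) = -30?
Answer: -2588923/427627498992 ≈ -6.0542e-6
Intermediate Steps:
P(X, d) = 2719/302 (P(X, d) = 9 + 1/302 = 2719/302)
F = 357 (F = -7 + 364 = 357)
r(D, f) = -209 - 19*D (r(D, f) = (11 + D)*(-19) = -209 - 19*D)
C(z) = 327/(397 + z) (C(z) = (357 - 30)/(z + 397) = 327/(397 + z))
(C(1471) + P(1944, 1479))/(-1523777 + r(-418, 1894)) = (327/(397 + 1471) + 2719/302)/(-1523777 + (-209 - 19*(-418))) = (327/1868 + 2719/302)/(-1523777 + (-209 + 7942)) = (327*(1/1868) + 2719/302)/(-1523777 + 7733) = (327/1868 + 2719/302)/(-1516044) = (2588923/282068)*(-1/1516044) = -2588923/427627498992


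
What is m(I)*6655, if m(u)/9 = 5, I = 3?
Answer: 299475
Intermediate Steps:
m(u) = 45 (m(u) = 9*5 = 45)
m(I)*6655 = 45*6655 = 299475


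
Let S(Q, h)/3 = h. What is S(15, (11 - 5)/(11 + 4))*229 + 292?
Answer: 2834/5 ≈ 566.80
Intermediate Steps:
S(Q, h) = 3*h
S(15, (11 - 5)/(11 + 4))*229 + 292 = (3*((11 - 5)/(11 + 4)))*229 + 292 = (3*(6/15))*229 + 292 = (3*(6*(1/15)))*229 + 292 = (3*(⅖))*229 + 292 = (6/5)*229 + 292 = 1374/5 + 292 = 2834/5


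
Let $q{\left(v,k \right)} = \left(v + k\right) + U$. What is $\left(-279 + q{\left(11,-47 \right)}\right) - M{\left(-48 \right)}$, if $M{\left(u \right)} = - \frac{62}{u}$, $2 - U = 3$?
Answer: $- \frac{7615}{24} \approx -317.29$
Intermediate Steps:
$U = -1$ ($U = 2 - 3 = -1$)
$q{\left(v,k \right)} = -1 + k + v$ ($q{\left(v,k \right)} = \left(v + k\right) - 1 = \left(k + v\right) - 1 = -1 + k + v$)
$\left(-279 + q{\left(11,-47 \right)}\right) - M{\left(-48 \right)} = \left(-279 - 37\right) - - \frac{62}{-48} = \left(-279 - 37\right) - \left(-62\right) \left(- \frac{1}{48}\right) = -316 - \frac{31}{24} = - \frac{7615}{24}$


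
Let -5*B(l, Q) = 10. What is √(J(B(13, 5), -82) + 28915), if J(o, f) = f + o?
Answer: √28831 ≈ 169.80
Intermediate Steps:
B(l, Q) = -2 (B(l, Q) = -⅕*10 = -2)
√(J(B(13, 5), -82) + 28915) = √((-82 - 2) + 28915) = √(-84 + 28915) = √28831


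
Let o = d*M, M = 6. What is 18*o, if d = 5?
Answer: 540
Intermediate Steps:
o = 30 (o = 5*6 = 30)
18*o = 18*30 = 540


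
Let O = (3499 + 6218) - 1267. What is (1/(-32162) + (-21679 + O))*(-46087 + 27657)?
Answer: 3920716177285/16081 ≈ 2.4381e+8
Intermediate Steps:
O = 8450 (O = 9717 - 1267 = 8450)
(1/(-32162) + (-21679 + O))*(-46087 + 27657) = (1/(-32162) + (-21679 + 8450))*(-46087 + 27657) = (-1/32162 - 13229)*(-18430) = -425471099/32162*(-18430) = 3920716177285/16081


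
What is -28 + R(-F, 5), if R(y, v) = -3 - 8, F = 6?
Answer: -39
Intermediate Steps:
R(y, v) = -11
-28 + R(-F, 5) = -28 - 11 = -39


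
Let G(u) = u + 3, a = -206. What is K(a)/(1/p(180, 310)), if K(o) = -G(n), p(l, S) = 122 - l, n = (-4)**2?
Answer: 1102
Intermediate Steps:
n = 16
G(u) = 3 + u
K(o) = -19 (K(o) = -(3 + 16) = -1*19 = -19)
K(a)/(1/p(180, 310)) = -19/(1/(122 - 1*180)) = -19/(1/(122 - 180)) = -19/(1/(-58)) = -19/(-1/58) = -19*(-58) = 1102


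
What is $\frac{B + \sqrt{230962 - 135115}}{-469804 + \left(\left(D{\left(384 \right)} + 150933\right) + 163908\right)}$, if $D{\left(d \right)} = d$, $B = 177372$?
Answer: $- \frac{177372}{154579} - \frac{\sqrt{95847}}{154579} \approx -1.1495$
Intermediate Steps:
$\frac{B + \sqrt{230962 - 135115}}{-469804 + \left(\left(D{\left(384 \right)} + 150933\right) + 163908\right)} = \frac{177372 + \sqrt{230962 - 135115}}{-469804 + \left(\left(384 + 150933\right) + 163908\right)} = \frac{177372 + \sqrt{95847}}{-469804 + \left(151317 + 163908\right)} = \frac{177372 + \sqrt{95847}}{-469804 + 315225} = \frac{177372 + \sqrt{95847}}{-154579} = \left(177372 + \sqrt{95847}\right) \left(- \frac{1}{154579}\right) = - \frac{177372}{154579} - \frac{\sqrt{95847}}{154579}$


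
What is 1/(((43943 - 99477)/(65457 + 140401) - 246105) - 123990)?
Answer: -102929/38093536022 ≈ -2.7020e-6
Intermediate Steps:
1/(((43943 - 99477)/(65457 + 140401) - 246105) - 123990) = 1/((-55534/205858 - 246105) - 123990) = 1/((-55534*1/205858 - 246105) - 123990) = 1/((-27767/102929 - 246105) - 123990) = 1/(-25331369312/102929 - 123990) = 1/(-38093536022/102929) = -102929/38093536022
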